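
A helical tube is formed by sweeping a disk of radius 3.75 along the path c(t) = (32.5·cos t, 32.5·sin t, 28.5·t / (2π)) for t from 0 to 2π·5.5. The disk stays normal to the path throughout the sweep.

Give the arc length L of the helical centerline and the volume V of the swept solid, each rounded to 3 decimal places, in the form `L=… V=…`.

L=1134.005 V=50098.813

2πR = 2π·32.5 = 204.203522
per-turn = √(204.203522² + 28.5²) = √(41699.0786 + 812.25) = √42511.3286 = 206.182755
L = 5.5 × 206.182755 = 1134.005154
V = π·3.75² × L = 44.178647 × 1134.005154 = 50098.813058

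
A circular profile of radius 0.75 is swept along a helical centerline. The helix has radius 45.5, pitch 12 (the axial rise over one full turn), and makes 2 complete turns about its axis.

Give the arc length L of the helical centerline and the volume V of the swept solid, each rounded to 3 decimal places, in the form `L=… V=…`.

L=572.273 V=1011.290

2πR = 2π·45.5 = 285.884931
per-turn = √(285.884931² + 12²) = √(81730.1940 + 144) = √81874.1940 = 286.136670
L = 2 × 286.136670 = 572.273340
V = π·0.75² × L = 1.767146 × 572.273340 = 1011.290469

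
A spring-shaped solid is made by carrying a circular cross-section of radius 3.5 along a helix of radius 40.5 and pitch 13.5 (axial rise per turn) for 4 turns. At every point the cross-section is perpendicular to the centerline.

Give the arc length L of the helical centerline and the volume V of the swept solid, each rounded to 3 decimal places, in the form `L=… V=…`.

2πR = 2π·40.5 = 254.469005
per-turn = √(254.469005² + 13.5²) = √(64754.4745 + 182.25) = √64936.7245 = 254.826852
L = 4 × 254.826852 = 1019.307408
V = π·3.5² × L = 38.484510 × 1019.307408 = 39227.546135

L=1019.307 V=39227.546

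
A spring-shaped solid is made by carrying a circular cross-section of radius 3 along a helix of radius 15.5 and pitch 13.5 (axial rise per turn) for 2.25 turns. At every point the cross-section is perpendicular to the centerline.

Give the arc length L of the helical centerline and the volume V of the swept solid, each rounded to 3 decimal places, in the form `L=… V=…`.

L=221.221 V=6254.886

2πR = 2π·15.5 = 97.389372
per-turn = √(97.389372² + 13.5²) = √(9484.6898 + 182.25) = √9666.9398 = 98.320597
L = 2.25 × 98.320597 = 221.221344
V = π·3² × L = 28.274334 × 221.221344 = 6254.886132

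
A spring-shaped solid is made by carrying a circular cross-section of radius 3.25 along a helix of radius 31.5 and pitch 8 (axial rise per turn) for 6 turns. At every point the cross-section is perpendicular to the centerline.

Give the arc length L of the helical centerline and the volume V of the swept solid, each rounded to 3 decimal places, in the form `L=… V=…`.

2πR = 2π·31.5 = 197.920337
per-turn = √(197.920337² + 8²) = √(39172.4599 + 64) = √39236.4599 = 198.081952
L = 6 × 198.081952 = 1188.491714
V = π·3.25² × L = 33.183072 × 1188.491714 = 39437.806611

L=1188.492 V=39437.807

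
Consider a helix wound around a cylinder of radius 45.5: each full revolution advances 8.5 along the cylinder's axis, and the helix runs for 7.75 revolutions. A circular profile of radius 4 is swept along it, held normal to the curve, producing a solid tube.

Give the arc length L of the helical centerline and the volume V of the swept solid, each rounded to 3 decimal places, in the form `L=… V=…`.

2πR = 2π·45.5 = 285.884931
per-turn = √(285.884931² + 8.5²) = √(81730.1940 + 72.25) = √81802.4440 = 286.011266
L = 7.75 × 286.011266 = 2216.587308
V = π·4² × L = 50.265482 × 2216.587308 = 111417.830463

L=2216.587 V=111417.830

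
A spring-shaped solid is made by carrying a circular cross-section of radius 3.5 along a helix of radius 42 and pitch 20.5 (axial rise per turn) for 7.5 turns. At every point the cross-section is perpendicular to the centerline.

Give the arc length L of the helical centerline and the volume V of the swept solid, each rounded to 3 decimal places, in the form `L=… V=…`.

2πR = 2π·42 = 263.893783
per-turn = √(263.893783² + 20.5²) = √(69639.9287 + 420.25) = √70060.1787 = 264.688834
L = 7.5 × 264.688834 = 1985.166252
V = π·3.5² × L = 38.484510 × 1985.166252 = 76398.150501

L=1985.166 V=76398.151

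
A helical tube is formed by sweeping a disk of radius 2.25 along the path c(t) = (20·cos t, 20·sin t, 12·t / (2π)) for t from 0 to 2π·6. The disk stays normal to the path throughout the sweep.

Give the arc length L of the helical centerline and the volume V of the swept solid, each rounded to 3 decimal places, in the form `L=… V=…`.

2πR = 2π·20 = 125.663706
per-turn = √(125.663706² + 12²) = √(15791.3670 + 144) = √15935.3670 = 126.235364
L = 6 × 126.235364 = 757.412182
V = π·2.25² × L = 15.904313 × 757.412182 = 12046.120268

L=757.412 V=12046.120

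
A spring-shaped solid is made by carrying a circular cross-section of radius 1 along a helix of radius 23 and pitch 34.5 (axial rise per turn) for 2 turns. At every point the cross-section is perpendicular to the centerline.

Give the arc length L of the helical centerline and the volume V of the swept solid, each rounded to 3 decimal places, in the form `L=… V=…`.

2πR = 2π·23 = 144.513262
per-turn = √(144.513262² + 34.5²) = √(20884.0829 + 1190.25) = √22074.3329 = 148.574335
L = 2 × 148.574335 = 297.148669
V = π·1² × L = 3.141593 × 297.148669 = 933.520076

L=297.149 V=933.520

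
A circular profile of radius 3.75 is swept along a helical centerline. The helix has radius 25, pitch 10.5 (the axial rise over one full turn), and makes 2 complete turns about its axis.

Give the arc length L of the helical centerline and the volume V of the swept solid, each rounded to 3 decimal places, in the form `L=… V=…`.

2πR = 2π·25 = 157.079633
per-turn = √(157.079633² + 10.5²) = √(24674.0110 + 110.25) = √24784.2610 = 157.430178
L = 2 × 157.430178 = 314.860356
V = π·3.75² × L = 44.178647 × 314.860356 = 13910.104441

L=314.860 V=13910.104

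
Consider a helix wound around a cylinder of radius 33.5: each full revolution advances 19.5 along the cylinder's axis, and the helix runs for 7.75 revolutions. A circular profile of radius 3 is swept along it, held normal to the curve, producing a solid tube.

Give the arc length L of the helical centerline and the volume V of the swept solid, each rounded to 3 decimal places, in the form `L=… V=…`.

2πR = 2π·33.5 = 210.486708
per-turn = √(210.486708² + 19.5²) = √(44304.6542 + 380.25) = √44684.9042 = 211.388042
L = 7.75 × 211.388042 = 1638.257323
V = π·3² × L = 28.274334 × 1638.257323 = 46320.634532

L=1638.257 V=46320.635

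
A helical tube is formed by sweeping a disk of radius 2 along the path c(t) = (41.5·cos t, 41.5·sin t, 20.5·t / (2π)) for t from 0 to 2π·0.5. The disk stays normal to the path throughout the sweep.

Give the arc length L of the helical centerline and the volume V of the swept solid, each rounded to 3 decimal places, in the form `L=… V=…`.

2πR = 2π·41.5 = 260.752190
per-turn = √(260.752190² + 20.5²) = √(67991.7047 + 420.25) = √68411.9547 = 261.556791
L = 0.5 × 261.556791 = 130.778395
V = π·2² × L = 12.566371 × 130.778395 = 1643.409784

L=130.778 V=1643.410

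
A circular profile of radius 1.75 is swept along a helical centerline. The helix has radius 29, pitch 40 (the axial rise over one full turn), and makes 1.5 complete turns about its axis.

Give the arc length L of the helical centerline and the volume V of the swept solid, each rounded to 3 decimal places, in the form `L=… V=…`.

L=279.827 V=2692.249

2πR = 2π·29 = 182.212374
per-turn = √(182.212374² + 40²) = √(33201.3492 + 1600) = √34801.3492 = 186.551197
L = 1.5 × 186.551197 = 279.826796
V = π·1.75² × L = 9.621128 × 279.826796 = 2692.249282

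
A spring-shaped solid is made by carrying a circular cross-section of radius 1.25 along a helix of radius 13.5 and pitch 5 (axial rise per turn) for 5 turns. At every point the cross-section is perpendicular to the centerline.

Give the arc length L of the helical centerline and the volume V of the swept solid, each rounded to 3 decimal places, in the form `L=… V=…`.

2πR = 2π·13.5 = 84.823002
per-turn = √(84.823002² + 5²) = √(7194.9416 + 25) = √7219.9416 = 84.970240
L = 5 × 84.970240 = 424.851198
V = π·1.25² × L = 4.908739 × 424.851198 = 2085.483440

L=424.851 V=2085.483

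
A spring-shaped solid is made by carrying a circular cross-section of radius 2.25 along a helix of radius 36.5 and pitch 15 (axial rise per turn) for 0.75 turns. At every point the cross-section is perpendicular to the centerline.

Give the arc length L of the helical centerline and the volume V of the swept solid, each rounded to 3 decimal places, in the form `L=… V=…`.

L=172.370 V=2741.422

2πR = 2π·36.5 = 229.336264
per-turn = √(229.336264² + 15²) = √(52595.1219 + 225) = √52820.1219 = 229.826286
L = 0.75 × 229.826286 = 172.369715
V = π·2.25² × L = 15.904313 × 172.369715 = 2741.421861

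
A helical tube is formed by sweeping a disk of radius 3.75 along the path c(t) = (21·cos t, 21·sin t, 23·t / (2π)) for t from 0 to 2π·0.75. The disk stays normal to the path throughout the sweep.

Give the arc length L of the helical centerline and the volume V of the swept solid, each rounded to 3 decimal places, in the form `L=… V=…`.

L=100.452 V=4437.850

2πR = 2π·21 = 131.946891
per-turn = √(131.946891² + 23²) = √(17409.9822 + 529) = √17938.9822 = 133.936486
L = 0.75 × 133.936486 = 100.452364
V = π·3.75² × L = 44.178647 × 100.452364 = 4437.849506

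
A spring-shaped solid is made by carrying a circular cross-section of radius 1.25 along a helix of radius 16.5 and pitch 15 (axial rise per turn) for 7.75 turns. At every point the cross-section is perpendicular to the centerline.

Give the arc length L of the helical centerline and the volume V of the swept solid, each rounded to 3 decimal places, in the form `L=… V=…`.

L=811.829 V=3985.055

2πR = 2π·16.5 = 103.672558
per-turn = √(103.672558² + 15²) = √(10747.9992 + 225) = √10972.9992 = 104.752084
L = 7.75 × 104.752084 = 811.828654
V = π·1.25² × L = 4.908739 × 811.828654 = 3985.054588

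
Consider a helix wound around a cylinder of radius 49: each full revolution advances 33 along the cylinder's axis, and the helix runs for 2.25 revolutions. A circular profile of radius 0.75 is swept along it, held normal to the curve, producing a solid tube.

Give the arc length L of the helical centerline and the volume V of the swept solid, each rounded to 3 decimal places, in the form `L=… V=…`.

L=696.689 V=1231.151

2πR = 2π·49 = 307.876080
per-turn = √(307.876080² + 33²) = √(94787.6807 + 1089) = √95876.6807 = 309.639598
L = 2.25 × 309.639598 = 696.689096
V = π·0.75² × L = 1.767146 × 696.689096 = 1231.151256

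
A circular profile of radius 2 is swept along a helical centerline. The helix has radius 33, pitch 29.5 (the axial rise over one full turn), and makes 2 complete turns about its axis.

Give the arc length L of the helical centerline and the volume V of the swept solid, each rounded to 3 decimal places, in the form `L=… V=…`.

L=418.866 V=5263.629

2πR = 2π·33 = 207.345115
per-turn = √(207.345115² + 29.5²) = √(42991.9968 + 870.25) = √43862.2468 = 209.433156
L = 2 × 209.433156 = 418.866312
V = π·2² × L = 12.566371 × 418.866312 = 5263.629311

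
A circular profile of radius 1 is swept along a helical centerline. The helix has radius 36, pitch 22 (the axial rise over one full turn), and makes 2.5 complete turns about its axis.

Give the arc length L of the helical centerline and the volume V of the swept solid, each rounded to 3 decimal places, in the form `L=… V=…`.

L=568.155 V=1784.912

2πR = 2π·36 = 226.194671
per-turn = √(226.194671² + 22²) = √(51164.0292 + 484) = √51648.0292 = 227.262028
L = 2.5 × 227.262028 = 568.155069
V = π·1² × L = 3.141593 × 568.155069 = 1784.911791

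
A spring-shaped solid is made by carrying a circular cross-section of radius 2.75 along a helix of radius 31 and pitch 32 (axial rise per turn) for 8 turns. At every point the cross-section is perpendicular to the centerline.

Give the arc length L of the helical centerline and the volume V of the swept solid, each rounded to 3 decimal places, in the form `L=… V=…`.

2πR = 2π·31 = 194.778745
per-turn = √(194.778745² + 32²) = √(37938.7593 + 1024) = √38962.7593 = 197.389866
L = 8 × 197.389866 = 1579.118930
V = π·2.75² × L = 23.758294 × 1579.118930 = 37517.172509

L=1579.119 V=37517.173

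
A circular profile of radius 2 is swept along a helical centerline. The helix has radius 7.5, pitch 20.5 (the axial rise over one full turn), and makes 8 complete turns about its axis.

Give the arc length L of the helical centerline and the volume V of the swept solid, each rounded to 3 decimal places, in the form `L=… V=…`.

2πR = 2π·7.5 = 47.123890
per-turn = √(47.123890² + 20.5²) = √(2220.6610 + 420.25) = √2640.9110 = 51.389795
L = 8 × 51.389795 = 411.118357
V = π·2² × L = 12.566371 × 411.118357 = 5166.265639

L=411.118 V=5166.266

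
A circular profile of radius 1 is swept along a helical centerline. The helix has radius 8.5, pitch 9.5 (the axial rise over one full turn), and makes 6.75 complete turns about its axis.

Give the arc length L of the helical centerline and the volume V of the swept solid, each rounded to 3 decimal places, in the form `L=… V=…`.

L=366.157 V=1150.315

2πR = 2π·8.5 = 53.407075
per-turn = √(53.407075² + 9.5²) = √(2852.3157 + 90.25) = √2942.5657 = 54.245421
L = 6.75 × 54.245421 = 366.156590
V = π·1² × L = 3.141593 × 366.156590 = 1150.314853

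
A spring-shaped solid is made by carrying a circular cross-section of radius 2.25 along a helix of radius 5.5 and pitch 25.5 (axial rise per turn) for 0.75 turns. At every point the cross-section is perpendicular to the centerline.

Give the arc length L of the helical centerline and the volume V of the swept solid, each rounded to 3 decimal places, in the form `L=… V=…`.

2πR = 2π·5.5 = 34.557519
per-turn = √(34.557519² + 25.5²) = √(1194.2221 + 650.25) = √1844.4721 = 42.947318
L = 0.75 × 42.947318 = 32.210489
V = π·2.25² × L = 15.904313 × 32.210489 = 512.285686

L=32.210 V=512.286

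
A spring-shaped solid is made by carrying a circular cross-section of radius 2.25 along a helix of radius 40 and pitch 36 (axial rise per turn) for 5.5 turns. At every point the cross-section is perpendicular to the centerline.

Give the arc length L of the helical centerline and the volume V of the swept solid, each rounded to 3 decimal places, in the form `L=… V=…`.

L=1396.409 V=22208.933

2πR = 2π·40 = 251.327412
per-turn = √(251.327412² + 36²) = √(63165.4682 + 1296) = √64461.4682 = 253.892631
L = 5.5 × 253.892631 = 1396.409471
V = π·2.25² × L = 15.904313 × 1396.409471 = 22208.933044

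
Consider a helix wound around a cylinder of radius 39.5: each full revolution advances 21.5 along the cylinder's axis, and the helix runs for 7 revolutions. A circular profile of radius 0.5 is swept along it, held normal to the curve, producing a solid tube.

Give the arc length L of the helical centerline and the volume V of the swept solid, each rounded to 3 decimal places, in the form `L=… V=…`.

2πR = 2π·39.5 = 248.185820
per-turn = √(248.185820² + 21.5²) = √(61596.2011 + 462.25) = √62058.4511 = 249.115337
L = 7 × 249.115337 = 1743.807358
V = π·0.5² × L = 0.785398 × 1743.807358 = 1369.583096

L=1743.807 V=1369.583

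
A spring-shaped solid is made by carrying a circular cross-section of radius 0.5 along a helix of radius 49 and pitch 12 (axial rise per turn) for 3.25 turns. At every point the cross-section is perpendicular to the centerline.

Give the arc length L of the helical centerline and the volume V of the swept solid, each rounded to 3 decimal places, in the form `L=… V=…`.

2πR = 2π·49 = 307.876080
per-turn = √(307.876080² + 12²) = √(94787.6807 + 144) = √94931.6807 = 308.109852
L = 3.25 × 308.109852 = 1001.357018
V = π·0.5² × L = 0.785398 × 1001.357018 = 786.463963

L=1001.357 V=786.464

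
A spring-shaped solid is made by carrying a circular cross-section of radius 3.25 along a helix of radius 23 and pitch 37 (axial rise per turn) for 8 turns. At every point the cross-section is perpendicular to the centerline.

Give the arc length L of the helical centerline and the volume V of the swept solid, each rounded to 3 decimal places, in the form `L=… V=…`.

2πR = 2π·23 = 144.513262
per-turn = √(144.513262² + 37²) = √(20884.0829 + 1369) = √22253.0829 = 149.174672
L = 8 × 149.174672 = 1193.397380
V = π·3.25² × L = 33.183072 × 1193.397380 = 39600.591664

L=1193.397 V=39600.592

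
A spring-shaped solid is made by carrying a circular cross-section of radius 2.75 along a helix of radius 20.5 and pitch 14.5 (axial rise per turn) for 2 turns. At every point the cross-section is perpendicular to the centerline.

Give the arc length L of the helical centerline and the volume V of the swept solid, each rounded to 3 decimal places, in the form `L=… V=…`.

L=259.238 V=6159.047

2πR = 2π·20.5 = 128.805299
per-turn = √(128.805299² + 14.5²) = √(16590.8050 + 210.25) = √16801.0550 = 129.618884
L = 2 × 129.618884 = 259.237767
V = π·2.75² × L = 23.758294 × 259.237767 = 6159.047206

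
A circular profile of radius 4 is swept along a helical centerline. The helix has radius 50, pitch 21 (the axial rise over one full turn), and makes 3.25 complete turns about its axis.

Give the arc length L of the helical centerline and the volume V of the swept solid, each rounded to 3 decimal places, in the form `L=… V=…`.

2πR = 2π·50 = 314.159265
per-turn = √(314.159265² + 21²) = √(98696.0440 + 441) = √99137.0440 = 314.860356
L = 3.25 × 314.860356 = 1023.296158
V = π·4² × L = 50.265482 × 1023.296158 = 51436.475088

L=1023.296 V=51436.475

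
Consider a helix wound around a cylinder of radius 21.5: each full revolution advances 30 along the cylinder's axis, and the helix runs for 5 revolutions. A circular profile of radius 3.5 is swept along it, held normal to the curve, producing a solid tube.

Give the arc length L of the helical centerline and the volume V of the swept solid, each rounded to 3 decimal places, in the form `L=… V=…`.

2πR = 2π·21.5 = 135.088484
per-turn = √(135.088484² + 30²) = √(18248.8985 + 900) = √19148.8985 = 138.379545
L = 5 × 138.379545 = 691.897726
V = π·3.5² × L = 38.484510 × 691.897726 = 26627.344965

L=691.898 V=26627.345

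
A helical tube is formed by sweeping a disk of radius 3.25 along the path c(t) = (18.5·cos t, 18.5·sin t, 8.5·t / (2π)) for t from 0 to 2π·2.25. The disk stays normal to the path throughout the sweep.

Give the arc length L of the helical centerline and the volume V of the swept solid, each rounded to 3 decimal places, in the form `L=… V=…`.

L=262.236 V=8701.793

2πR = 2π·18.5 = 116.238928
per-turn = √(116.238928² + 8.5²) = √(13511.4884 + 72.25) = √13583.7384 = 116.549296
L = 2.25 × 116.549296 = 262.235916
V = π·3.25² × L = 33.183072 × 262.235916 = 8701.793396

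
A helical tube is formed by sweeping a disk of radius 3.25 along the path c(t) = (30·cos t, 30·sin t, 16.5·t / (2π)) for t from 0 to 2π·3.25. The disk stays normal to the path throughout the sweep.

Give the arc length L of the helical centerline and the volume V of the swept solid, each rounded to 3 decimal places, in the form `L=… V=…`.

L=614.953 V=20406.034

2πR = 2π·30 = 188.495559
per-turn = √(188.495559² + 16.5²) = √(35530.5758 + 272.25) = √35802.8258 = 189.216347
L = 3.25 × 189.216347 = 614.953127
V = π·3.25² × L = 33.183072 × 614.953127 = 20406.034126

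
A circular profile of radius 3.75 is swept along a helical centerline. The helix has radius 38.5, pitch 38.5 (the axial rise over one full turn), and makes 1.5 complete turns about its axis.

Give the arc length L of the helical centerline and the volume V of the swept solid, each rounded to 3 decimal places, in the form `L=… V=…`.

2πR = 2π·38.5 = 241.902634
per-turn = √(241.902634² + 38.5²) = √(58516.8845 + 1482.25) = √59999.1345 = 244.947208
L = 1.5 × 244.947208 = 367.420811
V = π·3.75² × L = 44.178647 × 367.420811 = 16232.154212

L=367.421 V=16232.154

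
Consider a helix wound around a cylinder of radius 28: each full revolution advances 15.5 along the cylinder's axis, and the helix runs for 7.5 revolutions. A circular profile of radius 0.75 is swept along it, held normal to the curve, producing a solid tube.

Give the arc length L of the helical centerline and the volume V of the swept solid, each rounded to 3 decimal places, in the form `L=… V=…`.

L=1324.580 V=2340.726

2πR = 2π·28 = 175.929189
per-turn = √(175.929189² + 15.5²) = √(30951.0794 + 240.25) = √31191.3294 = 176.610672
L = 7.5 × 176.610672 = 1324.580039
V = π·0.75² × L = 1.767146 × 1324.580039 = 2340.726142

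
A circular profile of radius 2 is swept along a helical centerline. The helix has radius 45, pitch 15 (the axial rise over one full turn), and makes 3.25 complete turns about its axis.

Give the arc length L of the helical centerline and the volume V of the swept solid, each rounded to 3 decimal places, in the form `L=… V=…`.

2πR = 2π·45 = 282.743339
per-turn = √(282.743339² + 15²) = √(79943.7956 + 225) = √80168.7956 = 283.140947
L = 3.25 × 283.140947 = 920.208076
V = π·2² × L = 12.566371 × 920.208076 = 11563.675732

L=920.208 V=11563.676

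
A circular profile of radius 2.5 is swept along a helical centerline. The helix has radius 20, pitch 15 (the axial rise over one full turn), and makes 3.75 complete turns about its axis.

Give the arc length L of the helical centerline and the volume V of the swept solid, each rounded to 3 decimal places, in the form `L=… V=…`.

2πR = 2π·20 = 125.663706
per-turn = √(125.663706² + 15²) = √(15791.3670 + 225) = √16016.3670 = 126.555786
L = 3.75 × 126.555786 = 474.584199
V = π·2.5² × L = 19.634954 × 474.584199 = 9318.438948

L=474.584 V=9318.439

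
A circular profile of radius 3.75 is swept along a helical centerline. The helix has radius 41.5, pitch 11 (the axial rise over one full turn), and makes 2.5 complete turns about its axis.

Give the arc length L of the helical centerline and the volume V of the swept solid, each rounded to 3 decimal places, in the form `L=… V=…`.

L=652.460 V=28824.812

2πR = 2π·41.5 = 260.752190
per-turn = √(260.752190² + 11²) = √(67991.7047 + 121) = √68112.7047 = 260.984108
L = 2.5 × 260.984108 = 652.460270
V = π·3.75² × L = 44.178647 × 652.460270 = 28824.811767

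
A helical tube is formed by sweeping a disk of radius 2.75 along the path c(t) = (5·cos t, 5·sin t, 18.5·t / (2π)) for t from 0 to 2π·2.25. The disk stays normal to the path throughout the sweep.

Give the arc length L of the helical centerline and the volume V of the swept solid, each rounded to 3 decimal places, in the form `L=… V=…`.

L=82.031 V=1948.923

2πR = 2π·5 = 31.415927
per-turn = √(31.415927² + 18.5²) = √(986.9604 + 342.25) = √1329.2104 = 36.458338
L = 2.25 × 36.458338 = 82.031261
V = π·2.75² × L = 23.758294 × 82.031261 = 1948.922863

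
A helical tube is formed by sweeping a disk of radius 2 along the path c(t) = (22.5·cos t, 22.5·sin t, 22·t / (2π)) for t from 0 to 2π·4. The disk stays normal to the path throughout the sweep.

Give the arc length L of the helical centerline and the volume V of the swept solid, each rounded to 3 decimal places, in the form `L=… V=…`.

2πR = 2π·22.5 = 141.371669
per-turn = √(141.371669² + 22²) = √(19985.9489 + 484) = √20469.9489 = 143.073229
L = 4 × 143.073229 = 572.292917
V = π·2² × L = 12.566371 × 572.292917 = 7191.644892

L=572.293 V=7191.645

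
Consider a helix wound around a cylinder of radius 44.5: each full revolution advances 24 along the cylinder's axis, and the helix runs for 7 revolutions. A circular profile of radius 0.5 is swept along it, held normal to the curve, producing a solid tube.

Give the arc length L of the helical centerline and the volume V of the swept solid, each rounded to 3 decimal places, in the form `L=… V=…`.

2πR = 2π·44.5 = 279.601746
per-turn = √(279.601746² + 24²) = √(78177.1365 + 576) = √78753.1365 = 280.629892
L = 7 × 280.629892 = 1964.409246
V = π·0.5² × L = 0.785398 × 1964.409246 = 1542.843414

L=1964.409 V=1542.843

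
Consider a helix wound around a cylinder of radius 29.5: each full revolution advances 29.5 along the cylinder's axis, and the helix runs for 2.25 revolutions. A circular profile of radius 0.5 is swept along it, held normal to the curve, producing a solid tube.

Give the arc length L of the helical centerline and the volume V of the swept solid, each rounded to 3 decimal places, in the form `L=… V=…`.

L=422.295 V=331.670

2πR = 2π·29.5 = 185.353967
per-turn = √(185.353967² + 29.5²) = √(34356.0929 + 870.25) = √35226.3429 = 187.686821
L = 2.25 × 187.686821 = 422.295348
V = π·0.5² × L = 0.785398 × 422.295348 = 331.669991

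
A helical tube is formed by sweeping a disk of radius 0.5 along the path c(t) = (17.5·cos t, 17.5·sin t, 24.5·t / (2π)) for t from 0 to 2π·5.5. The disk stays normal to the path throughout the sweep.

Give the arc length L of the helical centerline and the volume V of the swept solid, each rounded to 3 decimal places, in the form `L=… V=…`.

L=619.587 V=486.623

2πR = 2π·17.5 = 109.955743
per-turn = √(109.955743² + 24.5²) = √(12090.2654 + 600.25) = √12690.5154 = 112.652188
L = 5.5 × 112.652188 = 619.587032
V = π·0.5² × L = 0.785398 × 619.587032 = 486.622517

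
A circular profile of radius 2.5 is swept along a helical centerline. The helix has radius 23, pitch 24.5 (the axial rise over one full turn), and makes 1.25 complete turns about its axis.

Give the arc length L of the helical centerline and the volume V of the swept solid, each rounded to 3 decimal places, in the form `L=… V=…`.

L=183.219 V=3597.500

2πR = 2π·23 = 144.513262
per-turn = √(144.513262² + 24.5²) = √(20884.0829 + 600.25) = √21484.3329 = 146.575349
L = 1.25 × 146.575349 = 183.219186
V = π·2.5² × L = 19.634954 × 183.219186 = 3597.500308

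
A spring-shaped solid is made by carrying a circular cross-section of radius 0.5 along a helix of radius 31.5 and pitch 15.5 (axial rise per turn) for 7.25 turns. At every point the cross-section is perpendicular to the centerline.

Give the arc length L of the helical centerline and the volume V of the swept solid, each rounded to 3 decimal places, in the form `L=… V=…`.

2πR = 2π·31.5 = 197.920337
per-turn = √(197.920337² + 15.5²) = √(39172.4599 + 240.25) = √39412.7099 = 198.526346
L = 7.25 × 198.526346 = 1439.316005
V = π·0.5² × L = 0.785398 × 1439.316005 = 1130.436147

L=1439.316 V=1130.436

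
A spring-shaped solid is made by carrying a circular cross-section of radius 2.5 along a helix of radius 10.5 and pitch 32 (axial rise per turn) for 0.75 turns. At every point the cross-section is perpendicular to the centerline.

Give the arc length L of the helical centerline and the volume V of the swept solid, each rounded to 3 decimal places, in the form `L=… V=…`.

2πR = 2π·10.5 = 65.973446
per-turn = √(65.973446² + 32²) = √(4352.4955 + 1024) = √5376.4955 = 73.324590
L = 0.75 × 73.324590 = 54.993443
V = π·2.5² × L = 19.634954 × 54.993443 = 1079.793723

L=54.993 V=1079.794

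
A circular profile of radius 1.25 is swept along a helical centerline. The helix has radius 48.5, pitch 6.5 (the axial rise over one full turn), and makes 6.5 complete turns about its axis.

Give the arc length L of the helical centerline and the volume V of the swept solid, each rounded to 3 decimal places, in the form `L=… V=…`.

2πR = 2π·48.5 = 304.734487
per-turn = √(304.734487² + 6.5²) = √(92863.1078 + 42.25) = √92905.3578 = 304.803802
L = 6.5 × 304.803802 = 1981.224714
V = π·1.25² × L = 4.908739 × 1981.224714 = 9725.314073

L=1981.225 V=9725.314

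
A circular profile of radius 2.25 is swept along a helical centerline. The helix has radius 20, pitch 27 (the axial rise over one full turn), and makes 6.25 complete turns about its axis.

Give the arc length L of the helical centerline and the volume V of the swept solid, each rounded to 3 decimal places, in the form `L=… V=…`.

L=803.322 V=12776.290

2πR = 2π·20 = 125.663706
per-turn = √(125.663706² + 27²) = √(15791.3670 + 729) = √16520.3670 = 128.531580
L = 6.25 × 128.531580 = 803.322375
V = π·2.25² × L = 15.904313 × 803.322375 = 12776.290332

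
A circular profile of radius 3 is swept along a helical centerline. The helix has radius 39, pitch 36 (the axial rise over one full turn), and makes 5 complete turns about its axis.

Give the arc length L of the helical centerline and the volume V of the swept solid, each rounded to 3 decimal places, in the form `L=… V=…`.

2πR = 2π·39 = 245.044227
per-turn = √(245.044227² + 36²) = √(60046.6732 + 1296) = √61342.6732 = 247.674531
L = 5 × 247.674531 = 1238.372654
V = π·3² × L = 28.274334 × 1238.372654 = 35014.161881

L=1238.373 V=35014.162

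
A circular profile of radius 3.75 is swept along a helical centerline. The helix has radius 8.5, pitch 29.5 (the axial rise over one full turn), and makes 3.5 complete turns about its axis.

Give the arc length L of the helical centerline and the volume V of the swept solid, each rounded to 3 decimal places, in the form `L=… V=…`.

L=213.545 V=9434.125

2πR = 2π·8.5 = 53.407075
per-turn = √(53.407075² + 29.5²) = √(2852.3157 + 870.25) = √3722.5657 = 61.012832
L = 3.5 × 61.012832 = 213.544912
V = π·3.75² × L = 44.178647 × 213.544912 = 9434.125224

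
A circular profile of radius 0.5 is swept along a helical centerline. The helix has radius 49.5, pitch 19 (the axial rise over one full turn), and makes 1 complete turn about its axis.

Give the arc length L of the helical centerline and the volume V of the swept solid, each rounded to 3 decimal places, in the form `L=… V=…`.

L=311.597 V=244.728

2πR = 2π·49.5 = 311.017673
per-turn = √(311.017673² + 19²) = √(96731.9927 + 361) = √97092.9927 = 311.597485
L = 1 × 311.597485 = 311.597485
V = π·0.5² × L = 0.785398 × 311.597485 = 244.728093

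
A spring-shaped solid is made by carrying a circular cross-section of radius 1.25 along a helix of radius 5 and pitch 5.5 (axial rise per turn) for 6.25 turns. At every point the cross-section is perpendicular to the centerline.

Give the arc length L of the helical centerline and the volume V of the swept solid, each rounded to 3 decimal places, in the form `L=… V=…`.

2πR = 2π·5 = 31.415927
per-turn = √(31.415927² + 5.5²) = √(986.9604 + 30.25) = √1017.2104 = 31.893737
L = 6.25 × 31.893737 = 199.335854
V = π·1.25² × L = 4.908739 × 199.335854 = 978.487587

L=199.336 V=978.488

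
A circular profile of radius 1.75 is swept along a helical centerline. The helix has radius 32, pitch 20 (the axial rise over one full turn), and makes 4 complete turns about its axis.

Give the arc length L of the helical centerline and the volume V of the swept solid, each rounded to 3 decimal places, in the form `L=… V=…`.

L=808.217 V=7775.957

2πR = 2π·32 = 201.061930
per-turn = √(201.061930² + 20²) = √(40425.8996 + 400) = √40825.8996 = 202.054200
L = 4 × 202.054200 = 808.216799
V = π·1.75² × L = 9.621128 × 808.216799 = 7775.956871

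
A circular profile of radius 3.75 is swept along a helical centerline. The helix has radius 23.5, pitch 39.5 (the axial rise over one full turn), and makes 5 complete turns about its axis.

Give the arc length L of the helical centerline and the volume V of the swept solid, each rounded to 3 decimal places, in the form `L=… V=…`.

L=764.235 V=33762.869

2πR = 2π·23.5 = 147.654855
per-turn = √(147.654855² + 39.5²) = √(21801.9561 + 1560.25) = √23362.2061 = 152.847002
L = 5 × 152.847002 = 764.235012
V = π·3.75² × L = 44.178647 × 764.235012 = 33762.868569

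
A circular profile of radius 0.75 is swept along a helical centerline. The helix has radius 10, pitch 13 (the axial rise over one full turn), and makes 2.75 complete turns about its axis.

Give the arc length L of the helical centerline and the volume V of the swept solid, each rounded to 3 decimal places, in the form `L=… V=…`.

L=176.447 V=311.808

2πR = 2π·10 = 62.831853
per-turn = √(62.831853² + 13²) = √(3947.8418 + 169) = √4116.8418 = 64.162620
L = 2.75 × 64.162620 = 176.447204
V = π·0.75² × L = 1.767146 × 176.447204 = 311.807947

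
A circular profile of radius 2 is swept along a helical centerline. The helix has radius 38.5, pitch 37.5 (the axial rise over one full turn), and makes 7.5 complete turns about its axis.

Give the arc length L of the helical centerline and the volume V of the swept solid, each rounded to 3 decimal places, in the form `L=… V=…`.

L=1835.940 V=23071.105

2πR = 2π·38.5 = 241.902634
per-turn = √(241.902634² + 37.5²) = √(58516.8845 + 1406.25) = √59923.1345 = 244.792023
L = 7.5 × 244.792023 = 1835.940172
V = π·2² × L = 12.566371 × 1835.940172 = 23071.104628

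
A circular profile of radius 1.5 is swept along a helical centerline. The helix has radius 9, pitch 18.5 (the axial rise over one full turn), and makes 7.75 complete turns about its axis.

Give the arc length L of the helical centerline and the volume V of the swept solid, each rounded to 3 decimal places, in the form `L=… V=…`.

2πR = 2π·9 = 56.548668
per-turn = √(56.548668² + 18.5²) = √(3197.7518 + 342.25) = √3540.0018 = 59.497914
L = 7.75 × 59.497914 = 461.108837
V = π·1.5² × L = 7.068583 × 461.108837 = 3259.386304

L=461.109 V=3259.386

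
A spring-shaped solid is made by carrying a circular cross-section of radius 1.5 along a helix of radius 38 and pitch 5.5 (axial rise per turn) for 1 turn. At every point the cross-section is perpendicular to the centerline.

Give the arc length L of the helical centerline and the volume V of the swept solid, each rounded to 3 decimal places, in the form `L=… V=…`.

2πR = 2π·38 = 238.761042
per-turn = √(238.761042² + 5.5²) = √(57006.8350 + 30.25) = √57037.0850 = 238.824381
L = 1 × 238.824381 = 238.824381
V = π·1.5² × L = 7.068583 × 238.824381 = 1688.150073

L=238.824 V=1688.150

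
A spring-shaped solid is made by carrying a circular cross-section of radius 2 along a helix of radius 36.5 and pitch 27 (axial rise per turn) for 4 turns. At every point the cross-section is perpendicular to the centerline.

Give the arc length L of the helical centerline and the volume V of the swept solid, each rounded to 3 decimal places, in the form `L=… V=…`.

L=923.681 V=11607.313

2πR = 2π·36.5 = 229.336264
per-turn = √(229.336264² + 27²) = √(52595.1219 + 729) = √53324.1219 = 230.920163
L = 4 × 230.920163 = 923.680654
V = π·2² × L = 12.566371 × 923.680654 = 11607.313421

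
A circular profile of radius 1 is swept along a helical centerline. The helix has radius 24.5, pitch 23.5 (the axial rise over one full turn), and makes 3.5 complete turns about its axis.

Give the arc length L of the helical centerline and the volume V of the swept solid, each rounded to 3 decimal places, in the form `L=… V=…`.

2πR = 2π·24.5 = 153.938040
per-turn = √(153.938040² + 23.5²) = √(23696.9202 + 552.25) = √24249.1702 = 155.721451
L = 3.5 × 155.721451 = 545.025077
V = π·1² × L = 3.141593 × 545.025077 = 1712.246778

L=545.025 V=1712.247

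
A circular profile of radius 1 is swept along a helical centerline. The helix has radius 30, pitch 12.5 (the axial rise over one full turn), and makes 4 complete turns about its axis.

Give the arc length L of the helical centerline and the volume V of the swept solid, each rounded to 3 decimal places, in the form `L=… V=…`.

2πR = 2π·30 = 188.495559
per-turn = √(188.495559² + 12.5²) = √(35530.5758 + 156.25) = √35686.8258 = 188.909571
L = 4 × 188.909571 = 755.638282
V = π·1² × L = 3.141593 × 755.638282 = 2373.907676

L=755.638 V=2373.908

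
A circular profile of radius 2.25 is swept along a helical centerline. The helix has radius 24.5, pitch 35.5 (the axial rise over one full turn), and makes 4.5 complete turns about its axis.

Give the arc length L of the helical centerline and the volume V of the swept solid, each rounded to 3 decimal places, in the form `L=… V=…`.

L=710.903 V=11306.419

2πR = 2π·24.5 = 153.938040
per-turn = √(153.938040² + 35.5²) = √(23696.9202 + 1260.25) = √24957.1702 = 157.978385
L = 4.5 × 157.978385 = 710.902733
V = π·2.25² × L = 15.904313 × 710.902733 = 11306.419443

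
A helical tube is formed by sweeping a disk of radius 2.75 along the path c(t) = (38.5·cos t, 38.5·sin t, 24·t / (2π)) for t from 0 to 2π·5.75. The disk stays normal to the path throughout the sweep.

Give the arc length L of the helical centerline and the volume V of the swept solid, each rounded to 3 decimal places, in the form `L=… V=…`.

L=1397.769 V=33208.610

2πR = 2π·38.5 = 241.902634
per-turn = √(241.902634² + 24²) = √(58516.8845 + 576) = √59092.8845 = 243.090281
L = 5.75 × 243.090281 = 1397.769113
V = π·2.75² × L = 23.758294 × 1397.769113 = 33208.610152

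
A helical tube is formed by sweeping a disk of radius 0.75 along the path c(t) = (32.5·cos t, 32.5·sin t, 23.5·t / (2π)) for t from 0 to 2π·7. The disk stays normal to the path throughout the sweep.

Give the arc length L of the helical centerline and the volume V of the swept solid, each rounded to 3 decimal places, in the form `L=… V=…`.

L=1438.859 V=2542.674

2πR = 2π·32.5 = 204.203522
per-turn = √(204.203522² + 23.5²) = √(41699.0786 + 552.25) = √42251.3286 = 205.551280
L = 7 × 205.551280 = 1438.858958
V = π·0.75² × L = 1.767146 × 1438.858958 = 2542.673662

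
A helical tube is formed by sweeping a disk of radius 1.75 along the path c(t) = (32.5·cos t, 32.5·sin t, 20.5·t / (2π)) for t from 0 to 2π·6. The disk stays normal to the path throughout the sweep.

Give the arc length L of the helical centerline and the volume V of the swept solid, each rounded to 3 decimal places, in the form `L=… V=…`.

2πR = 2π·32.5 = 204.203522
per-turn = √(204.203522² + 20.5²) = √(41699.0786 + 420.25) = √42119.3286 = 205.229941
L = 6 × 205.229941 = 1231.379645
V = π·1.75² × L = 9.621128 × 1231.379645 = 11847.260565

L=1231.380 V=11847.261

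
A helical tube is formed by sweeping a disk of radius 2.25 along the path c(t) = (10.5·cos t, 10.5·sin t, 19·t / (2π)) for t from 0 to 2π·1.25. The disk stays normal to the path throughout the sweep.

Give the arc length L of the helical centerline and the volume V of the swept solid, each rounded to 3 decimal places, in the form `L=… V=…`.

L=85.819 V=1364.886

2πR = 2π·10.5 = 65.973446
per-turn = √(65.973446² + 19²) = √(4352.4955 + 361) = √4713.4955 = 68.654902
L = 1.25 × 68.654902 = 85.818627
V = π·2.25² × L = 15.904313 × 85.818627 = 1364.886293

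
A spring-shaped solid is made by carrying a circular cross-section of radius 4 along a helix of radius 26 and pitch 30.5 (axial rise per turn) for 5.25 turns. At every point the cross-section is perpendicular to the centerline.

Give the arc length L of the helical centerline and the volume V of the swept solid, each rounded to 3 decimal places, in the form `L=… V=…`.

2πR = 2π·26 = 163.362818
per-turn = √(163.362818² + 30.5²) = √(26687.4103 + 930.25) = √27617.6603 = 166.185620
L = 5.25 × 166.185620 = 872.474505
V = π·4² × L = 50.265482 × 872.474505 = 43855.351930

L=872.475 V=43855.352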